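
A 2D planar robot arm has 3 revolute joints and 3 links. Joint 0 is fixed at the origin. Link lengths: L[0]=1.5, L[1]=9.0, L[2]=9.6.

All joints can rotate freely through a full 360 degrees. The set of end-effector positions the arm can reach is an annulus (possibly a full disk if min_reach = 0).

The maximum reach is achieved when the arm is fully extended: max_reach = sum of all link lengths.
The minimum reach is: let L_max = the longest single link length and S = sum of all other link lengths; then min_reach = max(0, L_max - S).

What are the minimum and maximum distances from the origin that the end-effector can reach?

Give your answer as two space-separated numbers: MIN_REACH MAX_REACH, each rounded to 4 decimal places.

Answer: 0.0000 20.1000

Derivation:
Link lengths: [1.5, 9.0, 9.6]
max_reach = 1.5 + 9 + 9.6 = 20.1
L_max = max([1.5, 9.0, 9.6]) = 9.6
S (sum of others) = 20.1 - 9.6 = 10.5
min_reach = max(0, 9.6 - 10.5) = max(0, -0.9) = 0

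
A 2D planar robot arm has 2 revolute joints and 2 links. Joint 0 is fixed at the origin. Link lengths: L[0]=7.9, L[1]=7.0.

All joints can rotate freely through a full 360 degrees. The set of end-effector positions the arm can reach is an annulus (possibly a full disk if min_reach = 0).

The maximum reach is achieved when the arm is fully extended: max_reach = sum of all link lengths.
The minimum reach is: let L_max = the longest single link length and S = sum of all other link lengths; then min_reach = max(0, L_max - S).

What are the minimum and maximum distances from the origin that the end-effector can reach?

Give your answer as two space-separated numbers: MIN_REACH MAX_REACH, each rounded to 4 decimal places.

Answer: 0.9000 14.9000

Derivation:
Link lengths: [7.9, 7.0]
max_reach = 7.9 + 7 = 14.9
L_max = max([7.9, 7.0]) = 7.9
S (sum of others) = 14.9 - 7.9 = 7
min_reach = max(0, 7.9 - 7) = max(0, 0.9) = 0.9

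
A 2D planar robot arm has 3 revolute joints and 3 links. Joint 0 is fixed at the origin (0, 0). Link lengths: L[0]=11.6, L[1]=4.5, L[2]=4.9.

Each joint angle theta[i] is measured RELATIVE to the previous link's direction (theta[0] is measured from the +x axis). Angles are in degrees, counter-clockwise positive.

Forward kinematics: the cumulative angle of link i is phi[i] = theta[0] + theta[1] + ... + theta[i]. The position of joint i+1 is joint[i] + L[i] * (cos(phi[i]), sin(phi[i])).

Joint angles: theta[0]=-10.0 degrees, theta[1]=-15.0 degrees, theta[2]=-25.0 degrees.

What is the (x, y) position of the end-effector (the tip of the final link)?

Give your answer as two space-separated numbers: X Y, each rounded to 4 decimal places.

Answer: 18.6518 -7.6697

Derivation:
joint[0] = (0.0000, 0.0000)  (base)
link 0: phi[0] = -10 = -10 deg
  cos(-10 deg) = 0.9848, sin(-10 deg) = -0.1736
  joint[1] = (0.0000, 0.0000) + 11.6 * (0.9848, -0.1736) = (0.0000 + 11.4238, 0.0000 + -2.0143) = (11.4238, -2.0143)
link 1: phi[1] = -10 + -15 = -25 deg
  cos(-25 deg) = 0.9063, sin(-25 deg) = -0.4226
  joint[2] = (11.4238, -2.0143) + 4.5 * (0.9063, -0.4226) = (11.4238 + 4.0784, -2.0143 + -1.9018) = (15.5022, -3.9161)
link 2: phi[2] = -10 + -15 + -25 = -50 deg
  cos(-50 deg) = 0.6428, sin(-50 deg) = -0.7660
  joint[3] = (15.5022, -3.9161) + 4.9 * (0.6428, -0.7660) = (15.5022 + 3.1497, -3.9161 + -3.7536) = (18.6518, -7.6697)
End effector: (18.6518, -7.6697)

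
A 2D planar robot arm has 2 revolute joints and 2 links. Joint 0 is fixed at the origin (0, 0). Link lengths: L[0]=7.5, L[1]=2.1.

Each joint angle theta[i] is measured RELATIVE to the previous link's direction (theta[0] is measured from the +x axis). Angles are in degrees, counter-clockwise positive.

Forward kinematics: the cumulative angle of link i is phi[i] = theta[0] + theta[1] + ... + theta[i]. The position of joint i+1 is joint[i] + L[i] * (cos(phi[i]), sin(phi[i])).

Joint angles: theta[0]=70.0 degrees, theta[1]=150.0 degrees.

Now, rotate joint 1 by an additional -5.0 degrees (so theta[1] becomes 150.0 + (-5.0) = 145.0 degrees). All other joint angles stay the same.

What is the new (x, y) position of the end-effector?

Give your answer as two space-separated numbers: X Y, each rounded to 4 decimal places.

joint[0] = (0.0000, 0.0000)  (base)
link 0: phi[0] = 70 = 70 deg
  cos(70 deg) = 0.3420, sin(70 deg) = 0.9397
  joint[1] = (0.0000, 0.0000) + 7.5 * (0.3420, 0.9397) = (0.0000 + 2.5652, 0.0000 + 7.0477) = (2.5652, 7.0477)
link 1: phi[1] = 70 + 145 = 215 deg
  cos(215 deg) = -0.8192, sin(215 deg) = -0.5736
  joint[2] = (2.5652, 7.0477) + 2.1 * (-0.8192, -0.5736) = (2.5652 + -1.7202, 7.0477 + -1.2045) = (0.8449, 5.8432)
End effector: (0.8449, 5.8432)

Answer: 0.8449 5.8432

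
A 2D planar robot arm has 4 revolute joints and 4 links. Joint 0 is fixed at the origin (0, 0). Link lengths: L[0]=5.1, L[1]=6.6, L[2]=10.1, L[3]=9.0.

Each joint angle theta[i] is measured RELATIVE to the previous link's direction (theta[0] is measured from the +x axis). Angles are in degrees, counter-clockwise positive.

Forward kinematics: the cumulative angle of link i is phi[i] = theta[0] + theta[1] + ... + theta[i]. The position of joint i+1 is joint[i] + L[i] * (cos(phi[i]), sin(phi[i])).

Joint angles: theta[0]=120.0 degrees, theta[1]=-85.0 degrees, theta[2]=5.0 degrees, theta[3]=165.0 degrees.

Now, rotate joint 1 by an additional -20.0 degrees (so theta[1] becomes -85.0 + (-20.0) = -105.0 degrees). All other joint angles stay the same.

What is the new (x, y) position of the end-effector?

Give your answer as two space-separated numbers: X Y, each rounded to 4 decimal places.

Answer: 4.3503 8.7949

Derivation:
joint[0] = (0.0000, 0.0000)  (base)
link 0: phi[0] = 120 = 120 deg
  cos(120 deg) = -0.5000, sin(120 deg) = 0.8660
  joint[1] = (0.0000, 0.0000) + 5.1 * (-0.5000, 0.8660) = (0.0000 + -2.5500, 0.0000 + 4.4167) = (-2.5500, 4.4167)
link 1: phi[1] = 120 + -105 = 15 deg
  cos(15 deg) = 0.9659, sin(15 deg) = 0.2588
  joint[2] = (-2.5500, 4.4167) + 6.6 * (0.9659, 0.2588) = (-2.5500 + 6.3751, 4.4167 + 1.7082) = (3.8251, 6.1249)
link 2: phi[2] = 120 + -105 + 5 = 20 deg
  cos(20 deg) = 0.9397, sin(20 deg) = 0.3420
  joint[3] = (3.8251, 6.1249) + 10.1 * (0.9397, 0.3420) = (3.8251 + 9.4909, 6.1249 + 3.4544) = (13.3160, 9.5793)
link 3: phi[3] = 120 + -105 + 5 + 165 = 185 deg
  cos(185 deg) = -0.9962, sin(185 deg) = -0.0872
  joint[4] = (13.3160, 9.5793) + 9 * (-0.9962, -0.0872) = (13.3160 + -8.9658, 9.5793 + -0.7844) = (4.3503, 8.7949)
End effector: (4.3503, 8.7949)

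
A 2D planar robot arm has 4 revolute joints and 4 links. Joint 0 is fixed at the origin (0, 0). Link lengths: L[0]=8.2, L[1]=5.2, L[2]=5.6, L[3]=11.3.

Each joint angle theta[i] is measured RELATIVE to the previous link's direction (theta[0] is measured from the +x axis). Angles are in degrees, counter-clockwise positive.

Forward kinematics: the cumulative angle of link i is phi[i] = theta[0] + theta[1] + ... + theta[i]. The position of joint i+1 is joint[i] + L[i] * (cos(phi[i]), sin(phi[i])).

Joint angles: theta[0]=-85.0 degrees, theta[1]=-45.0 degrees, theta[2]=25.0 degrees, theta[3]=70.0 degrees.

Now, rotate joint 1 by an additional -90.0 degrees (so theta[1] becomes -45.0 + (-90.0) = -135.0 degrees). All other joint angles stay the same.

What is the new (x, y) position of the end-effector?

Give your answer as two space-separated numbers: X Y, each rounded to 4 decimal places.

joint[0] = (0.0000, 0.0000)  (base)
link 0: phi[0] = -85 = -85 deg
  cos(-85 deg) = 0.0872, sin(-85 deg) = -0.9962
  joint[1] = (0.0000, 0.0000) + 8.2 * (0.0872, -0.9962) = (0.0000 + 0.7147, 0.0000 + -8.1688) = (0.7147, -8.1688)
link 1: phi[1] = -85 + -135 = -220 deg
  cos(-220 deg) = -0.7660, sin(-220 deg) = 0.6428
  joint[2] = (0.7147, -8.1688) + 5.2 * (-0.7660, 0.6428) = (0.7147 + -3.9834, -8.1688 + 3.3425) = (-3.2688, -4.8263)
link 2: phi[2] = -85 + -135 + 25 = -195 deg
  cos(-195 deg) = -0.9659, sin(-195 deg) = 0.2588
  joint[3] = (-3.2688, -4.8263) + 5.6 * (-0.9659, 0.2588) = (-3.2688 + -5.4092, -4.8263 + 1.4494) = (-8.6779, -3.3769)
link 3: phi[3] = -85 + -135 + 25 + 70 = -125 deg
  cos(-125 deg) = -0.5736, sin(-125 deg) = -0.8192
  joint[4] = (-8.6779, -3.3769) + 11.3 * (-0.5736, -0.8192) = (-8.6779 + -6.4814, -3.3769 + -9.2564) = (-15.1594, -12.6333)
End effector: (-15.1594, -12.6333)

Answer: -15.1594 -12.6333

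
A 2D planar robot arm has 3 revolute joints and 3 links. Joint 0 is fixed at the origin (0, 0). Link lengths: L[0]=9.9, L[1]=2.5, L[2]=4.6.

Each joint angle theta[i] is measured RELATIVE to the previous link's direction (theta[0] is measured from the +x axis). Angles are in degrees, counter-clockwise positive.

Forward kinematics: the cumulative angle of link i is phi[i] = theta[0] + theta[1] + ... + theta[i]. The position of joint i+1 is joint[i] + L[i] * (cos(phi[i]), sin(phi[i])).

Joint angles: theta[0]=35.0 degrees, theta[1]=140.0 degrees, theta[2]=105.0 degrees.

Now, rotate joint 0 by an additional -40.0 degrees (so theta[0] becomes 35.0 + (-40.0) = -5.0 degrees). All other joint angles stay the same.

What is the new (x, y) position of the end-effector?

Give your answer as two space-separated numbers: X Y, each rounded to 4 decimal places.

joint[0] = (0.0000, 0.0000)  (base)
link 0: phi[0] = -5 = -5 deg
  cos(-5 deg) = 0.9962, sin(-5 deg) = -0.0872
  joint[1] = (0.0000, 0.0000) + 9.9 * (0.9962, -0.0872) = (0.0000 + 9.8623, 0.0000 + -0.8628) = (9.8623, -0.8628)
link 1: phi[1] = -5 + 140 = 135 deg
  cos(135 deg) = -0.7071, sin(135 deg) = 0.7071
  joint[2] = (9.8623, -0.8628) + 2.5 * (-0.7071, 0.7071) = (9.8623 + -1.7678, -0.8628 + 1.7678) = (8.0946, 0.9049)
link 2: phi[2] = -5 + 140 + 105 = 240 deg
  cos(240 deg) = -0.5000, sin(240 deg) = -0.8660
  joint[3] = (8.0946, 0.9049) + 4.6 * (-0.5000, -0.8660) = (8.0946 + -2.3000, 0.9049 + -3.9837) = (5.7946, -3.0788)
End effector: (5.7946, -3.0788)

Answer: 5.7946 -3.0788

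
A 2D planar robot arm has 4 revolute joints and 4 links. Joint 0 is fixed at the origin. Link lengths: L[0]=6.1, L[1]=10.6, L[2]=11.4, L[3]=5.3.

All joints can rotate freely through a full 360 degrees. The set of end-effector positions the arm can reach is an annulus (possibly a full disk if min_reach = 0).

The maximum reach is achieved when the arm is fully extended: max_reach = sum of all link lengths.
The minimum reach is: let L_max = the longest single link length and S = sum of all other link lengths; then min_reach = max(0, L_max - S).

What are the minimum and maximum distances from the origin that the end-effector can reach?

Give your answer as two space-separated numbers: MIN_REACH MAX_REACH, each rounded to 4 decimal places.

Answer: 0.0000 33.4000

Derivation:
Link lengths: [6.1, 10.6, 11.4, 5.3]
max_reach = 6.1 + 10.6 + 11.4 + 5.3 = 33.4
L_max = max([6.1, 10.6, 11.4, 5.3]) = 11.4
S (sum of others) = 33.4 - 11.4 = 22
min_reach = max(0, 11.4 - 22) = max(0, -10.6) = 0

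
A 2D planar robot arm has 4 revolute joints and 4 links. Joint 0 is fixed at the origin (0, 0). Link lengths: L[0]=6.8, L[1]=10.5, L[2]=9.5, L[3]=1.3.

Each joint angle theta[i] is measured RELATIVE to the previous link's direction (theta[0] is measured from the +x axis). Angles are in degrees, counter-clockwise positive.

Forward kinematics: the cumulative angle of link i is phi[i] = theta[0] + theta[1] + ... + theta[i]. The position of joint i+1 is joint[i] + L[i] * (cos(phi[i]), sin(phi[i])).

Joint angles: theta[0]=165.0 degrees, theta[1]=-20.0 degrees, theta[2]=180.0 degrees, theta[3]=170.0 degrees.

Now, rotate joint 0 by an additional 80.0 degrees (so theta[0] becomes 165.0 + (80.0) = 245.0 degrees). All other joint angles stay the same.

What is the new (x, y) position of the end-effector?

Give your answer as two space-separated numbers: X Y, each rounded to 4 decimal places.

joint[0] = (0.0000, 0.0000)  (base)
link 0: phi[0] = 245 = 245 deg
  cos(245 deg) = -0.4226, sin(245 deg) = -0.9063
  joint[1] = (0.0000, 0.0000) + 6.8 * (-0.4226, -0.9063) = (0.0000 + -2.8738, 0.0000 + -6.1629) = (-2.8738, -6.1629)
link 1: phi[1] = 245 + -20 = 225 deg
  cos(225 deg) = -0.7071, sin(225 deg) = -0.7071
  joint[2] = (-2.8738, -6.1629) + 10.5 * (-0.7071, -0.7071) = (-2.8738 + -7.4246, -6.1629 + -7.4246) = (-10.2984, -13.5875)
link 2: phi[2] = 245 + -20 + 180 = 405 deg
  cos(405 deg) = 0.7071, sin(405 deg) = 0.7071
  joint[3] = (-10.2984, -13.5875) + 9.5 * (0.7071, 0.7071) = (-10.2984 + 6.7175, -13.5875 + 6.7175) = (-3.5809, -6.8700)
link 3: phi[3] = 245 + -20 + 180 + 170 = 575 deg
  cos(575 deg) = -0.8192, sin(575 deg) = -0.5736
  joint[4] = (-3.5809, -6.8700) + 1.3 * (-0.8192, -0.5736) = (-3.5809 + -1.0649, -6.8700 + -0.7456) = (-4.6458, -7.6156)
End effector: (-4.6458, -7.6156)

Answer: -4.6458 -7.6156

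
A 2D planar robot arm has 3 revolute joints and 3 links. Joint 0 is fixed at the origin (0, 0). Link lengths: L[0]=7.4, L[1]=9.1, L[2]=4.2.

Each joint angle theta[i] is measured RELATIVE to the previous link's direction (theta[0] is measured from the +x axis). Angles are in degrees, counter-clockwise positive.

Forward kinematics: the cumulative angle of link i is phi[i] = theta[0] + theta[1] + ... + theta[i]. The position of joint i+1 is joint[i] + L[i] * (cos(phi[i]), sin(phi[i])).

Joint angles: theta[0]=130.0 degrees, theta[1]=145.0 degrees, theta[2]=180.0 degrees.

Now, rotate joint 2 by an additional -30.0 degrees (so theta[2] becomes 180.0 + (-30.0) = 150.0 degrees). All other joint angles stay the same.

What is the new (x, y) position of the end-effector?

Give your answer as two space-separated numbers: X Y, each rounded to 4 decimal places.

joint[0] = (0.0000, 0.0000)  (base)
link 0: phi[0] = 130 = 130 deg
  cos(130 deg) = -0.6428, sin(130 deg) = 0.7660
  joint[1] = (0.0000, 0.0000) + 7.4 * (-0.6428, 0.7660) = (0.0000 + -4.7566, 0.0000 + 5.6687) = (-4.7566, 5.6687)
link 1: phi[1] = 130 + 145 = 275 deg
  cos(275 deg) = 0.0872, sin(275 deg) = -0.9962
  joint[2] = (-4.7566, 5.6687) + 9.1 * (0.0872, -0.9962) = (-4.7566 + 0.7931, 5.6687 + -9.0654) = (-3.9635, -3.3966)
link 2: phi[2] = 130 + 145 + 150 = 425 deg
  cos(425 deg) = 0.4226, sin(425 deg) = 0.9063
  joint[3] = (-3.9635, -3.3966) + 4.2 * (0.4226, 0.9063) = (-3.9635 + 1.7750, -3.3966 + 3.8065) = (-2.1885, 0.4098)
End effector: (-2.1885, 0.4098)

Answer: -2.1885 0.4098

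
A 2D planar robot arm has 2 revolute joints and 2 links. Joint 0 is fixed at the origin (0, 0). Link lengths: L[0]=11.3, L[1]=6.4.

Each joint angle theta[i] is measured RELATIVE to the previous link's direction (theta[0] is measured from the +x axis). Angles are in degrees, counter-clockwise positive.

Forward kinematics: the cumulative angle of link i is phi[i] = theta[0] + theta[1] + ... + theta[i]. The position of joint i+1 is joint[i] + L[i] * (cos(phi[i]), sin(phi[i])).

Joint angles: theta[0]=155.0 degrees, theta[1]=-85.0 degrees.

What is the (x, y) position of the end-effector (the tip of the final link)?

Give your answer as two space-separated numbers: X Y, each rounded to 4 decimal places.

Answer: -8.0523 10.7896

Derivation:
joint[0] = (0.0000, 0.0000)  (base)
link 0: phi[0] = 155 = 155 deg
  cos(155 deg) = -0.9063, sin(155 deg) = 0.4226
  joint[1] = (0.0000, 0.0000) + 11.3 * (-0.9063, 0.4226) = (0.0000 + -10.2413, 0.0000 + 4.7756) = (-10.2413, 4.7756)
link 1: phi[1] = 155 + -85 = 70 deg
  cos(70 deg) = 0.3420, sin(70 deg) = 0.9397
  joint[2] = (-10.2413, 4.7756) + 6.4 * (0.3420, 0.9397) = (-10.2413 + 2.1889, 4.7756 + 6.0140) = (-8.0523, 10.7896)
End effector: (-8.0523, 10.7896)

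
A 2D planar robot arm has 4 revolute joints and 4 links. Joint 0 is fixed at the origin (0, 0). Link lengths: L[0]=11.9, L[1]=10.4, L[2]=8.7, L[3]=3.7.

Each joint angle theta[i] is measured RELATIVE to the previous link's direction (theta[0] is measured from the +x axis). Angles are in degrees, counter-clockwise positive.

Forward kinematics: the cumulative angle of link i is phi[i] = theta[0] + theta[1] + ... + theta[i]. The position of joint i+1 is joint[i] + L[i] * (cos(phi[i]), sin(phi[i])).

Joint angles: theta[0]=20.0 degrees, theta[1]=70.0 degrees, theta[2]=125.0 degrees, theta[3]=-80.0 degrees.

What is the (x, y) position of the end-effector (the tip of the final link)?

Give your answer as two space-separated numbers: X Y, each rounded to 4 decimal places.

Answer: 1.4394 12.0962

Derivation:
joint[0] = (0.0000, 0.0000)  (base)
link 0: phi[0] = 20 = 20 deg
  cos(20 deg) = 0.9397, sin(20 deg) = 0.3420
  joint[1] = (0.0000, 0.0000) + 11.9 * (0.9397, 0.3420) = (0.0000 + 11.1823, 0.0000 + 4.0700) = (11.1823, 4.0700)
link 1: phi[1] = 20 + 70 = 90 deg
  cos(90 deg) = 0.0000, sin(90 deg) = 1.0000
  joint[2] = (11.1823, 4.0700) + 10.4 * (0.0000, 1.0000) = (11.1823 + 0.0000, 4.0700 + 10.4000) = (11.1823, 14.4700)
link 2: phi[2] = 20 + 70 + 125 = 215 deg
  cos(215 deg) = -0.8192, sin(215 deg) = -0.5736
  joint[3] = (11.1823, 14.4700) + 8.7 * (-0.8192, -0.5736) = (11.1823 + -7.1266, 14.4700 + -4.9901) = (4.0557, 9.4799)
link 3: phi[3] = 20 + 70 + 125 + -80 = 135 deg
  cos(135 deg) = -0.7071, sin(135 deg) = 0.7071
  joint[4] = (4.0557, 9.4799) + 3.7 * (-0.7071, 0.7071) = (4.0557 + -2.6163, 9.4799 + 2.6163) = (1.4394, 12.0962)
End effector: (1.4394, 12.0962)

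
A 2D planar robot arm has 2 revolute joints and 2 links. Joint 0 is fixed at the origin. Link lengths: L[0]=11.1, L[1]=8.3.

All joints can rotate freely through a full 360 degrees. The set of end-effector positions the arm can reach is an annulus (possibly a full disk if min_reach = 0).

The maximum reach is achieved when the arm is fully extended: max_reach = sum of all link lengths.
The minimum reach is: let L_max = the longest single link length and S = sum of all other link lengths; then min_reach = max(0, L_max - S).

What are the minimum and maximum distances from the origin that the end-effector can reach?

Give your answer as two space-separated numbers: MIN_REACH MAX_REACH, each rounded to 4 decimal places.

Link lengths: [11.1, 8.3]
max_reach = 11.1 + 8.3 = 19.4
L_max = max([11.1, 8.3]) = 11.1
S (sum of others) = 19.4 - 11.1 = 8.3
min_reach = max(0, 11.1 - 8.3) = max(0, 2.8) = 2.8

Answer: 2.8000 19.4000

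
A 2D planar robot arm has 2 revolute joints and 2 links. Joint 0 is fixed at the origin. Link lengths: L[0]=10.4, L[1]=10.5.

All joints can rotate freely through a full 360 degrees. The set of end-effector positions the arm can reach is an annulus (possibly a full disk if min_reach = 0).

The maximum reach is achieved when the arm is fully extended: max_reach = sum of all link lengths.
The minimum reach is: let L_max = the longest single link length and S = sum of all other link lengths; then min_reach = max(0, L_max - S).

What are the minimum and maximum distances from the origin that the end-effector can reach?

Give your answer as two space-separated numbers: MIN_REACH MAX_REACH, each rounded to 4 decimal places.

Answer: 0.1000 20.9000

Derivation:
Link lengths: [10.4, 10.5]
max_reach = 10.4 + 10.5 = 20.9
L_max = max([10.4, 10.5]) = 10.5
S (sum of others) = 20.9 - 10.5 = 10.4
min_reach = max(0, 10.5 - 10.4) = max(0, 0.1) = 0.1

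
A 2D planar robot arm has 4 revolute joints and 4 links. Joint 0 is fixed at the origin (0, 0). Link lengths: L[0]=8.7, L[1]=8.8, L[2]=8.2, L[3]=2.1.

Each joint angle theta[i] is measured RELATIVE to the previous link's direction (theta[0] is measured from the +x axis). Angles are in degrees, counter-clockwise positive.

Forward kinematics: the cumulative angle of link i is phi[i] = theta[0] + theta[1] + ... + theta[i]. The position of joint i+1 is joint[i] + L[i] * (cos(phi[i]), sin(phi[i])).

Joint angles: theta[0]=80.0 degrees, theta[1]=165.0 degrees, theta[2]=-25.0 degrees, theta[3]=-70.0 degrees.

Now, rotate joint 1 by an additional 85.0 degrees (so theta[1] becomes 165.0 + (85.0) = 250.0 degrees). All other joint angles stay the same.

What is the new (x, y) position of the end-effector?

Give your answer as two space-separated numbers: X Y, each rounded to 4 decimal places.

joint[0] = (0.0000, 0.0000)  (base)
link 0: phi[0] = 80 = 80 deg
  cos(80 deg) = 0.1736, sin(80 deg) = 0.9848
  joint[1] = (0.0000, 0.0000) + 8.7 * (0.1736, 0.9848) = (0.0000 + 1.5107, 0.0000 + 8.5678) = (1.5107, 8.5678)
link 1: phi[1] = 80 + 250 = 330 deg
  cos(330 deg) = 0.8660, sin(330 deg) = -0.5000
  joint[2] = (1.5107, 8.5678) + 8.8 * (0.8660, -0.5000) = (1.5107 + 7.6210, 8.5678 + -4.4000) = (9.1318, 4.1678)
link 2: phi[2] = 80 + 250 + -25 = 305 deg
  cos(305 deg) = 0.5736, sin(305 deg) = -0.8192
  joint[3] = (9.1318, 4.1678) + 8.2 * (0.5736, -0.8192) = (9.1318 + 4.7033, 4.1678 + -6.7170) = (13.8351, -2.5492)
link 3: phi[3] = 80 + 250 + -25 + -70 = 235 deg
  cos(235 deg) = -0.5736, sin(235 deg) = -0.8192
  joint[4] = (13.8351, -2.5492) + 2.1 * (-0.5736, -0.8192) = (13.8351 + -1.2045, -2.5492 + -1.7202) = (12.6306, -4.2694)
End effector: (12.6306, -4.2694)

Answer: 12.6306 -4.2694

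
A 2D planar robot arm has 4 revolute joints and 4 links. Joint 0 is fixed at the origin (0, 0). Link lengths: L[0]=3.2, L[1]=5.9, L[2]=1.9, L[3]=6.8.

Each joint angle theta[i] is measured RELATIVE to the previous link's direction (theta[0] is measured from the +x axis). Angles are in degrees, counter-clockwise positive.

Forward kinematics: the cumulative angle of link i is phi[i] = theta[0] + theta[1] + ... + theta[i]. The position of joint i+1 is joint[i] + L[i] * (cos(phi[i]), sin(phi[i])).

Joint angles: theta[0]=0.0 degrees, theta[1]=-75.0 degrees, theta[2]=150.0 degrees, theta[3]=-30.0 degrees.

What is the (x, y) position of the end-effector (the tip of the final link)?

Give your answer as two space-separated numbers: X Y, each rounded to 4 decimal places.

joint[0] = (0.0000, 0.0000)  (base)
link 0: phi[0] = 0 = 0 deg
  cos(0 deg) = 1.0000, sin(0 deg) = 0.0000
  joint[1] = (0.0000, 0.0000) + 3.2 * (1.0000, 0.0000) = (0.0000 + 3.2000, 0.0000 + 0.0000) = (3.2000, 0.0000)
link 1: phi[1] = 0 + -75 = -75 deg
  cos(-75 deg) = 0.2588, sin(-75 deg) = -0.9659
  joint[2] = (3.2000, 0.0000) + 5.9 * (0.2588, -0.9659) = (3.2000 + 1.5270, 0.0000 + -5.6990) = (4.7270, -5.6990)
link 2: phi[2] = 0 + -75 + 150 = 75 deg
  cos(75 deg) = 0.2588, sin(75 deg) = 0.9659
  joint[3] = (4.7270, -5.6990) + 1.9 * (0.2588, 0.9659) = (4.7270 + 0.4918, -5.6990 + 1.8353) = (5.2188, -3.8637)
link 3: phi[3] = 0 + -75 + 150 + -30 = 45 deg
  cos(45 deg) = 0.7071, sin(45 deg) = 0.7071
  joint[4] = (5.2188, -3.8637) + 6.8 * (0.7071, 0.7071) = (5.2188 + 4.8083, -3.8637 + 4.8083) = (10.0271, 0.9446)
End effector: (10.0271, 0.9446)

Answer: 10.0271 0.9446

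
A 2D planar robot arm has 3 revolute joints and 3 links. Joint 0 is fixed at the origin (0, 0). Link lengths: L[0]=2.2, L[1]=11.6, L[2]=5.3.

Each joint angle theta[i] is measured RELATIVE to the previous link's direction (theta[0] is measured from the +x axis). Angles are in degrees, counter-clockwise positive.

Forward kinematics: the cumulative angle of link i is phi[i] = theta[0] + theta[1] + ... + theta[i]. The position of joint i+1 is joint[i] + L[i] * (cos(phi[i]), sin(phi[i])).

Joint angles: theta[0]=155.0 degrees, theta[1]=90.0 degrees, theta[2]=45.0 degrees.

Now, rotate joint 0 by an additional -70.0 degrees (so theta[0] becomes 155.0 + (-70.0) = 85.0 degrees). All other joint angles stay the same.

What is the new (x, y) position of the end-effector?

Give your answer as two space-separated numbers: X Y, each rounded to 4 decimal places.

Answer: -15.4242 -0.2041

Derivation:
joint[0] = (0.0000, 0.0000)  (base)
link 0: phi[0] = 85 = 85 deg
  cos(85 deg) = 0.0872, sin(85 deg) = 0.9962
  joint[1] = (0.0000, 0.0000) + 2.2 * (0.0872, 0.9962) = (0.0000 + 0.1917, 0.0000 + 2.1916) = (0.1917, 2.1916)
link 1: phi[1] = 85 + 90 = 175 deg
  cos(175 deg) = -0.9962, sin(175 deg) = 0.0872
  joint[2] = (0.1917, 2.1916) + 11.6 * (-0.9962, 0.0872) = (0.1917 + -11.5559, 2.1916 + 1.0110) = (-11.3641, 3.2026)
link 2: phi[2] = 85 + 90 + 45 = 220 deg
  cos(220 deg) = -0.7660, sin(220 deg) = -0.6428
  joint[3] = (-11.3641, 3.2026) + 5.3 * (-0.7660, -0.6428) = (-11.3641 + -4.0600, 3.2026 + -3.4068) = (-15.4242, -0.2041)
End effector: (-15.4242, -0.2041)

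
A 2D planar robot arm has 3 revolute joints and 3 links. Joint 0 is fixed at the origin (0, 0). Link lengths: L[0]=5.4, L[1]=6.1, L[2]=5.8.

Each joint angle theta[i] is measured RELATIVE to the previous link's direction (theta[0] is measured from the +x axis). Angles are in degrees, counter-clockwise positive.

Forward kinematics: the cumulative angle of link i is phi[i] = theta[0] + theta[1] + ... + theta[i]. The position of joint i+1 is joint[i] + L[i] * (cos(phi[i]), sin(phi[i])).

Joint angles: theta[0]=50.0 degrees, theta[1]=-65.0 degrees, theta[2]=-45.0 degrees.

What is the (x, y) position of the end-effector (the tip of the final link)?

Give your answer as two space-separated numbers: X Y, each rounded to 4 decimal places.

Answer: 12.2632 -2.4651

Derivation:
joint[0] = (0.0000, 0.0000)  (base)
link 0: phi[0] = 50 = 50 deg
  cos(50 deg) = 0.6428, sin(50 deg) = 0.7660
  joint[1] = (0.0000, 0.0000) + 5.4 * (0.6428, 0.7660) = (0.0000 + 3.4711, 0.0000 + 4.1366) = (3.4711, 4.1366)
link 1: phi[1] = 50 + -65 = -15 deg
  cos(-15 deg) = 0.9659, sin(-15 deg) = -0.2588
  joint[2] = (3.4711, 4.1366) + 6.1 * (0.9659, -0.2588) = (3.4711 + 5.8921, 4.1366 + -1.5788) = (9.3632, 2.5578)
link 2: phi[2] = 50 + -65 + -45 = -60 deg
  cos(-60 deg) = 0.5000, sin(-60 deg) = -0.8660
  joint[3] = (9.3632, 2.5578) + 5.8 * (0.5000, -0.8660) = (9.3632 + 2.9000, 2.5578 + -5.0229) = (12.2632, -2.4651)
End effector: (12.2632, -2.4651)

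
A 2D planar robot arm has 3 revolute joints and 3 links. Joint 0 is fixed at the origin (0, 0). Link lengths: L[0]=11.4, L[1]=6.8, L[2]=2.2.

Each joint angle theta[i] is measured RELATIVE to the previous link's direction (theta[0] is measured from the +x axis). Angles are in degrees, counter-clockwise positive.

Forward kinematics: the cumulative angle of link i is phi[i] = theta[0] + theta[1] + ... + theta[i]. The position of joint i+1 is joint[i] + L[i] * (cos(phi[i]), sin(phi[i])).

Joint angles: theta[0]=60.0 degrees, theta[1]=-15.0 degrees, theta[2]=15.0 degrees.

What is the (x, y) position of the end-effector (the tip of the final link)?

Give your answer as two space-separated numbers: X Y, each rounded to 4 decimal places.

Answer: 11.6083 16.5863

Derivation:
joint[0] = (0.0000, 0.0000)  (base)
link 0: phi[0] = 60 = 60 deg
  cos(60 deg) = 0.5000, sin(60 deg) = 0.8660
  joint[1] = (0.0000, 0.0000) + 11.4 * (0.5000, 0.8660) = (0.0000 + 5.7000, 0.0000 + 9.8727) = (5.7000, 9.8727)
link 1: phi[1] = 60 + -15 = 45 deg
  cos(45 deg) = 0.7071, sin(45 deg) = 0.7071
  joint[2] = (5.7000, 9.8727) + 6.8 * (0.7071, 0.7071) = (5.7000 + 4.8083, 9.8727 + 4.8083) = (10.5083, 14.6810)
link 2: phi[2] = 60 + -15 + 15 = 60 deg
  cos(60 deg) = 0.5000, sin(60 deg) = 0.8660
  joint[3] = (10.5083, 14.6810) + 2.2 * (0.5000, 0.8660) = (10.5083 + 1.1000, 14.6810 + 1.9053) = (11.6083, 16.5863)
End effector: (11.6083, 16.5863)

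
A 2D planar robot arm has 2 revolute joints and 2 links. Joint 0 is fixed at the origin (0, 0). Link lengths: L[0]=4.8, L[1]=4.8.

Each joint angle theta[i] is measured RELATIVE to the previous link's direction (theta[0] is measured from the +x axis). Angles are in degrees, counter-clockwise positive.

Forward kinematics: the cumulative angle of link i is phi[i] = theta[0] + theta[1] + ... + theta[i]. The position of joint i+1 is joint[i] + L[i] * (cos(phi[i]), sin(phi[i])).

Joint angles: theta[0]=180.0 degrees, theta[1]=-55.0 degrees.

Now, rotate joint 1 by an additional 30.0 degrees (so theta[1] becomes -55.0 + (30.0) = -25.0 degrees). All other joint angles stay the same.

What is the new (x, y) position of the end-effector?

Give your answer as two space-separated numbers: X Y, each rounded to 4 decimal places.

Answer: -9.1503 2.0286

Derivation:
joint[0] = (0.0000, 0.0000)  (base)
link 0: phi[0] = 180 = 180 deg
  cos(180 deg) = -1.0000, sin(180 deg) = 0.0000
  joint[1] = (0.0000, 0.0000) + 4.8 * (-1.0000, 0.0000) = (0.0000 + -4.8000, 0.0000 + 0.0000) = (-4.8000, 0.0000)
link 1: phi[1] = 180 + -25 = 155 deg
  cos(155 deg) = -0.9063, sin(155 deg) = 0.4226
  joint[2] = (-4.8000, 0.0000) + 4.8 * (-0.9063, 0.4226) = (-4.8000 + -4.3503, 0.0000 + 2.0286) = (-9.1503, 2.0286)
End effector: (-9.1503, 2.0286)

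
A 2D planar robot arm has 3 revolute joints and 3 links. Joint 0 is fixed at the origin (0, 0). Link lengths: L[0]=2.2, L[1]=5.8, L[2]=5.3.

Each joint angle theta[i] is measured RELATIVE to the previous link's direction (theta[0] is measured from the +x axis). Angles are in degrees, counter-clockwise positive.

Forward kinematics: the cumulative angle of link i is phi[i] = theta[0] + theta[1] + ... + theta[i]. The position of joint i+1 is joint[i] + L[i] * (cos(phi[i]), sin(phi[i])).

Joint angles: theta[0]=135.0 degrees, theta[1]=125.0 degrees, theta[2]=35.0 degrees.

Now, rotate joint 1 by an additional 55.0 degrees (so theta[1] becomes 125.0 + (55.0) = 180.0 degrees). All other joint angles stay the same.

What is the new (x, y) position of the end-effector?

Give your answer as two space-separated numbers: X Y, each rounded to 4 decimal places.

joint[0] = (0.0000, 0.0000)  (base)
link 0: phi[0] = 135 = 135 deg
  cos(135 deg) = -0.7071, sin(135 deg) = 0.7071
  joint[1] = (0.0000, 0.0000) + 2.2 * (-0.7071, 0.7071) = (0.0000 + -1.5556, 0.0000 + 1.5556) = (-1.5556, 1.5556)
link 1: phi[1] = 135 + 180 = 315 deg
  cos(315 deg) = 0.7071, sin(315 deg) = -0.7071
  joint[2] = (-1.5556, 1.5556) + 5.8 * (0.7071, -0.7071) = (-1.5556 + 4.1012, 1.5556 + -4.1012) = (2.5456, -2.5456)
link 2: phi[2] = 135 + 180 + 35 = 350 deg
  cos(350 deg) = 0.9848, sin(350 deg) = -0.1736
  joint[3] = (2.5456, -2.5456) + 5.3 * (0.9848, -0.1736) = (2.5456 + 5.2195, -2.5456 + -0.9203) = (7.7651, -3.4659)
End effector: (7.7651, -3.4659)

Answer: 7.7651 -3.4659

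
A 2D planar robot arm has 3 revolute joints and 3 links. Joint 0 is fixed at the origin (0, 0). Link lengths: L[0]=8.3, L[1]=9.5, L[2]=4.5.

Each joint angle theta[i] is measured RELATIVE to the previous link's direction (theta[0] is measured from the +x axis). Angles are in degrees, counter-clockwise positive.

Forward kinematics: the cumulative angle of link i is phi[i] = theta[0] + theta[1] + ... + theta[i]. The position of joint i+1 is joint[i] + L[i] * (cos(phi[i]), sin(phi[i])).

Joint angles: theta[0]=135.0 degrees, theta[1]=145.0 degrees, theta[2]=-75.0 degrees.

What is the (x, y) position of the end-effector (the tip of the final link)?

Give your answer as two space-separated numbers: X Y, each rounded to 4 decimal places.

Answer: -8.2977 -5.3885

Derivation:
joint[0] = (0.0000, 0.0000)  (base)
link 0: phi[0] = 135 = 135 deg
  cos(135 deg) = -0.7071, sin(135 deg) = 0.7071
  joint[1] = (0.0000, 0.0000) + 8.3 * (-0.7071, 0.7071) = (0.0000 + -5.8690, 0.0000 + 5.8690) = (-5.8690, 5.8690)
link 1: phi[1] = 135 + 145 = 280 deg
  cos(280 deg) = 0.1736, sin(280 deg) = -0.9848
  joint[2] = (-5.8690, 5.8690) + 9.5 * (0.1736, -0.9848) = (-5.8690 + 1.6497, 5.8690 + -9.3557) = (-4.2193, -3.4867)
link 2: phi[2] = 135 + 145 + -75 = 205 deg
  cos(205 deg) = -0.9063, sin(205 deg) = -0.4226
  joint[3] = (-4.2193, -3.4867) + 4.5 * (-0.9063, -0.4226) = (-4.2193 + -4.0784, -3.4867 + -1.9018) = (-8.2977, -5.3885)
End effector: (-8.2977, -5.3885)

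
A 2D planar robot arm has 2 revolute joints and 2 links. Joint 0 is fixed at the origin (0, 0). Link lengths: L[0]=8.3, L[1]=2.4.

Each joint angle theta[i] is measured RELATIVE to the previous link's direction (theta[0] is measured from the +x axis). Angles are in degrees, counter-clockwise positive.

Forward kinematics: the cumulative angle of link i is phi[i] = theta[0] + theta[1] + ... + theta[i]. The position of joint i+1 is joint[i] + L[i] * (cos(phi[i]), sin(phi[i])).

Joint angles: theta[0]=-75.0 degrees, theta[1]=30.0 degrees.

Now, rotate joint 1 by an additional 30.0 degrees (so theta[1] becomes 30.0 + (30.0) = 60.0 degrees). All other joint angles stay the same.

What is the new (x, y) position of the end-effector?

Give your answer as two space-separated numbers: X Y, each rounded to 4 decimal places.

Answer: 4.4664 -8.6384

Derivation:
joint[0] = (0.0000, 0.0000)  (base)
link 0: phi[0] = -75 = -75 deg
  cos(-75 deg) = 0.2588, sin(-75 deg) = -0.9659
  joint[1] = (0.0000, 0.0000) + 8.3 * (0.2588, -0.9659) = (0.0000 + 2.1482, 0.0000 + -8.0172) = (2.1482, -8.0172)
link 1: phi[1] = -75 + 60 = -15 deg
  cos(-15 deg) = 0.9659, sin(-15 deg) = -0.2588
  joint[2] = (2.1482, -8.0172) + 2.4 * (0.9659, -0.2588) = (2.1482 + 2.3182, -8.0172 + -0.6212) = (4.4664, -8.6384)
End effector: (4.4664, -8.6384)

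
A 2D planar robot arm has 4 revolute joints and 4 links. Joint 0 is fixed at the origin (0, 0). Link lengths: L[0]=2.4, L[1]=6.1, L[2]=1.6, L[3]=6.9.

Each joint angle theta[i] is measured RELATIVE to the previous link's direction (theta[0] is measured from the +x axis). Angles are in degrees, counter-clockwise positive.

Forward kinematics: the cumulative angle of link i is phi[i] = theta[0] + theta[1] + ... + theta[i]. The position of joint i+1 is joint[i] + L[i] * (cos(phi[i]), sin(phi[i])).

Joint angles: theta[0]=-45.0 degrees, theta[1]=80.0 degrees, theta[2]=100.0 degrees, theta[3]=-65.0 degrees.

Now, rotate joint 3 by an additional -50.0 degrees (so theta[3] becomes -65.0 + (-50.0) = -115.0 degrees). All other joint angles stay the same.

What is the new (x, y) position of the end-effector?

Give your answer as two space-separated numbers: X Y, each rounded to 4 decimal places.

joint[0] = (0.0000, 0.0000)  (base)
link 0: phi[0] = -45 = -45 deg
  cos(-45 deg) = 0.7071, sin(-45 deg) = -0.7071
  joint[1] = (0.0000, 0.0000) + 2.4 * (0.7071, -0.7071) = (0.0000 + 1.6971, 0.0000 + -1.6971) = (1.6971, -1.6971)
link 1: phi[1] = -45 + 80 = 35 deg
  cos(35 deg) = 0.8192, sin(35 deg) = 0.5736
  joint[2] = (1.6971, -1.6971) + 6.1 * (0.8192, 0.5736) = (1.6971 + 4.9968, -1.6971 + 3.4988) = (6.6939, 1.8018)
link 2: phi[2] = -45 + 80 + 100 = 135 deg
  cos(135 deg) = -0.7071, sin(135 deg) = 0.7071
  joint[3] = (6.6939, 1.8018) + 1.6 * (-0.7071, 0.7071) = (6.6939 + -1.1314, 1.8018 + 1.1314) = (5.5625, 2.9331)
link 3: phi[3] = -45 + 80 + 100 + -115 = 20 deg
  cos(20 deg) = 0.9397, sin(20 deg) = 0.3420
  joint[4] = (5.5625, 2.9331) + 6.9 * (0.9397, 0.3420) = (5.5625 + 6.4839, 2.9331 + 2.3599) = (12.0464, 5.2931)
End effector: (12.0464, 5.2931)

Answer: 12.0464 5.2931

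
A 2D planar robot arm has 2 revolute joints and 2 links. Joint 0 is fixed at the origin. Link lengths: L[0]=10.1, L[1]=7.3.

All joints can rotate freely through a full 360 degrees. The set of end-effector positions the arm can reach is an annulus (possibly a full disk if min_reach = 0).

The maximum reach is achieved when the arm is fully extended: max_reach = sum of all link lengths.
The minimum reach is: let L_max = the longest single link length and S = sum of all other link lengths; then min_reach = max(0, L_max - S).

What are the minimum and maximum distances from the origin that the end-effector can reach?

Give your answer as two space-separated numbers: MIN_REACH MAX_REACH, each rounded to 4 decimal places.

Link lengths: [10.1, 7.3]
max_reach = 10.1 + 7.3 = 17.4
L_max = max([10.1, 7.3]) = 10.1
S (sum of others) = 17.4 - 10.1 = 7.3
min_reach = max(0, 10.1 - 7.3) = max(0, 2.8) = 2.8

Answer: 2.8000 17.4000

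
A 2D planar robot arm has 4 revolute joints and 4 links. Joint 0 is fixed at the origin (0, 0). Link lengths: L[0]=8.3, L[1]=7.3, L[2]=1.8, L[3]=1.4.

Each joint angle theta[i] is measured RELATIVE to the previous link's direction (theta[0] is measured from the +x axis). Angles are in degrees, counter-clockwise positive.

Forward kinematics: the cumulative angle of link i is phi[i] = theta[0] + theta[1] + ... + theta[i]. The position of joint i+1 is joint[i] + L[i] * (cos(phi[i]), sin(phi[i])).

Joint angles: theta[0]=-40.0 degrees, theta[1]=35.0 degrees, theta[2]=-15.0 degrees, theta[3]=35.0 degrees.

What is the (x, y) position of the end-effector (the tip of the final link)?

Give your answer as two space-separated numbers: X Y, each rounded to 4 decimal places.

Answer: 16.6741 -6.2247

Derivation:
joint[0] = (0.0000, 0.0000)  (base)
link 0: phi[0] = -40 = -40 deg
  cos(-40 deg) = 0.7660, sin(-40 deg) = -0.6428
  joint[1] = (0.0000, 0.0000) + 8.3 * (0.7660, -0.6428) = (0.0000 + 6.3582, 0.0000 + -5.3351) = (6.3582, -5.3351)
link 1: phi[1] = -40 + 35 = -5 deg
  cos(-5 deg) = 0.9962, sin(-5 deg) = -0.0872
  joint[2] = (6.3582, -5.3351) + 7.3 * (0.9962, -0.0872) = (6.3582 + 7.2722, -5.3351 + -0.6362) = (13.6304, -5.9714)
link 2: phi[2] = -40 + 35 + -15 = -20 deg
  cos(-20 deg) = 0.9397, sin(-20 deg) = -0.3420
  joint[3] = (13.6304, -5.9714) + 1.8 * (0.9397, -0.3420) = (13.6304 + 1.6914, -5.9714 + -0.6156) = (15.3218, -6.5870)
link 3: phi[3] = -40 + 35 + -15 + 35 = 15 deg
  cos(15 deg) = 0.9659, sin(15 deg) = 0.2588
  joint[4] = (15.3218, -6.5870) + 1.4 * (0.9659, 0.2588) = (15.3218 + 1.3523, -6.5870 + 0.3623) = (16.6741, -6.2247)
End effector: (16.6741, -6.2247)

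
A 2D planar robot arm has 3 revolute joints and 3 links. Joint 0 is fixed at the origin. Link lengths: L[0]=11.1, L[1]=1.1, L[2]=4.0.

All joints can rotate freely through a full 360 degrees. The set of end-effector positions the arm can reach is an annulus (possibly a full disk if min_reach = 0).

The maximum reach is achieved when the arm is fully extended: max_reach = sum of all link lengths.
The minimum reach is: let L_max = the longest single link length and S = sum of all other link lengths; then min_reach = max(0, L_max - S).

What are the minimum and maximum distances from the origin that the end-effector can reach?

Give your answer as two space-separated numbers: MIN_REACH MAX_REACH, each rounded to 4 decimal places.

Link lengths: [11.1, 1.1, 4.0]
max_reach = 11.1 + 1.1 + 4 = 16.2
L_max = max([11.1, 1.1, 4.0]) = 11.1
S (sum of others) = 16.2 - 11.1 = 5.1
min_reach = max(0, 11.1 - 5.1) = max(0, 6) = 6

Answer: 6.0000 16.2000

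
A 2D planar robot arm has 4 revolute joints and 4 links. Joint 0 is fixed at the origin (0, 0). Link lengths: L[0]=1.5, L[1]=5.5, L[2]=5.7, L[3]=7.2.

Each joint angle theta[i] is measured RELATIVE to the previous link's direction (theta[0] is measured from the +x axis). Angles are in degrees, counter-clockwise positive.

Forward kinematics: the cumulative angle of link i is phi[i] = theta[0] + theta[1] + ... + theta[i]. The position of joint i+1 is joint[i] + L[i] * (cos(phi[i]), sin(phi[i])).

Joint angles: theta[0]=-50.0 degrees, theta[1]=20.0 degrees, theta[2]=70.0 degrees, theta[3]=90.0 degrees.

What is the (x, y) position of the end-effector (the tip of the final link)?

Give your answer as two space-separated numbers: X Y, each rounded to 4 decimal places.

joint[0] = (0.0000, 0.0000)  (base)
link 0: phi[0] = -50 = -50 deg
  cos(-50 deg) = 0.6428, sin(-50 deg) = -0.7660
  joint[1] = (0.0000, 0.0000) + 1.5 * (0.6428, -0.7660) = (0.0000 + 0.9642, 0.0000 + -1.1491) = (0.9642, -1.1491)
link 1: phi[1] = -50 + 20 = -30 deg
  cos(-30 deg) = 0.8660, sin(-30 deg) = -0.5000
  joint[2] = (0.9642, -1.1491) + 5.5 * (0.8660, -0.5000) = (0.9642 + 4.7631, -1.1491 + -2.7500) = (5.7273, -3.8991)
link 2: phi[2] = -50 + 20 + 70 = 40 deg
  cos(40 deg) = 0.7660, sin(40 deg) = 0.6428
  joint[3] = (5.7273, -3.8991) + 5.7 * (0.7660, 0.6428) = (5.7273 + 4.3665, -3.8991 + 3.6639) = (10.0938, -0.2352)
link 3: phi[3] = -50 + 20 + 70 + 90 = 130 deg
  cos(130 deg) = -0.6428, sin(130 deg) = 0.7660
  joint[4] = (10.0938, -0.2352) + 7.2 * (-0.6428, 0.7660) = (10.0938 + -4.6281, -0.2352 + 5.5155) = (5.4657, 5.2803)
End effector: (5.4657, 5.2803)

Answer: 5.4657 5.2803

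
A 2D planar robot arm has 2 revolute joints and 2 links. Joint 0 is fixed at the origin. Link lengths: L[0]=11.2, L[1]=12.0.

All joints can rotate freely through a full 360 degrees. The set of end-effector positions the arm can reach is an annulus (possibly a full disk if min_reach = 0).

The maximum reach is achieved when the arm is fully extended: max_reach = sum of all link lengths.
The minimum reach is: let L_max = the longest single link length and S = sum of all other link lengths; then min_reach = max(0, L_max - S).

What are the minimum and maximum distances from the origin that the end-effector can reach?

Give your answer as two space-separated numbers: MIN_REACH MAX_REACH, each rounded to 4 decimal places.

Link lengths: [11.2, 12.0]
max_reach = 11.2 + 12 = 23.2
L_max = max([11.2, 12.0]) = 12
S (sum of others) = 23.2 - 12 = 11.2
min_reach = max(0, 12 - 11.2) = max(0, 0.8) = 0.8

Answer: 0.8000 23.2000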